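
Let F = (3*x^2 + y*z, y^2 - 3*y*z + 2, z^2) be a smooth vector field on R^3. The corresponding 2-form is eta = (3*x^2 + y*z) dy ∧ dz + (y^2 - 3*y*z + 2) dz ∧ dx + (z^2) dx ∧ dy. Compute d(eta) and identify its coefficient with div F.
d(eta) = (6*x + 2*y - z) dx ∧ dy ∧ dz; div F = 6*x + 2*y - z

For a 2-form in R^3 of the form above, applying d gives a 3-form with coefficient ∂P/∂x + ∂Q/∂y + ∂R/∂z:
  ∂P/∂x = 6*x
  ∂Q/∂y = 2*y - 3*z
  ∂R/∂z = 2*z
Sum = 6*x + 2*y - z, which is exactly div F.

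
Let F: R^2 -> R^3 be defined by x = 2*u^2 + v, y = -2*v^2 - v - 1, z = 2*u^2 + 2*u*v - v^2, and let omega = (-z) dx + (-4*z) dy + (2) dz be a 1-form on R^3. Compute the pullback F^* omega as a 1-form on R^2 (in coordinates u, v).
F^* omega = (-8*u^3 - 8*u^2*v + 4*u*v^2 + 8*u + 4*v) du + (32*u^2*v + 6*u^2 + 32*u*v^2 + 6*u*v + 4*u - 16*v^3 - 3*v^2 - 4*v) dv

Using F^*(f dg) = (f ∘ F) d(g ∘ F), substitute each coordinate x_i by F_i(u, v) in f_i, and replace dx_i by d F_i = (∂F_i/∂u) du + (∂F_i/∂v) dv.
  For the x component: f_1(F) = -2*u^2 - 2*u*v + v^2; d F_1 = (4*u) du + (1) dv
  For the y component: f_2(F) = -8*u^2 - 8*u*v + 4*v^2; d F_2 = (0) du + (-4*v - 1) dv
  For the z component: f_3(F) = 2; d F_3 = (4*u + 2*v) du + (2*u - 2*v) dv
Combining and collecting du, dv coefficients:
  coeff of du: -8*u^3 - 8*u^2*v + 4*u*v^2 + 8*u + 4*v
  coeff of dv: 32*u^2*v + 6*u^2 + 32*u*v^2 + 6*u*v + 4*u - 16*v^3 - 3*v^2 - 4*v
F^* omega = (-8*u^3 - 8*u^2*v + 4*u*v^2 + 8*u + 4*v) du + (32*u^2*v + 6*u^2 + 32*u*v^2 + 6*u*v + 4*u - 16*v^3 - 3*v^2 - 4*v) dv.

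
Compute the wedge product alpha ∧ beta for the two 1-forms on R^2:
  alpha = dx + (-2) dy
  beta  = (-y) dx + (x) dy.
alpha ∧ beta = (x - 2*y) dx ∧ dy

Distribute the wedge, using dx_i ∧ dx_j = -dx_j ∧ dx_i and dx_i ∧ dx_i = 0. For each pair (i, j) with i < j, the coefficient of dx_i ∧ dx_j in alpha ∧ beta is (alpha_i * beta_j - alpha_j * beta_i). Collecting: alpha ∧ beta = (x - 2*y) dx ∧ dy.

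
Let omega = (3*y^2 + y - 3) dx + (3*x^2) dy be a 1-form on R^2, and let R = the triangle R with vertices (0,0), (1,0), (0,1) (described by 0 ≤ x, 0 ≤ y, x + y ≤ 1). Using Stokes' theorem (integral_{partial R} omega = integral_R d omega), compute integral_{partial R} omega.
integral_(partial R) omega = -1/2

Stokes: integral_partial_R omega = integral_R d omega with d omega = (∂Q/∂x - ∂P/∂y) dx ∧ dy.
  ∂Q/∂x = 6*x
  ∂P/∂y = 6*y + 1
  integrand = ∂Q/∂x - ∂P/∂y = 6*x - 6*y - 1.
Integrating over R: integral_0^1 integral_0^{1-x} (6*x - 6*y - 1) dy dx = -1/2.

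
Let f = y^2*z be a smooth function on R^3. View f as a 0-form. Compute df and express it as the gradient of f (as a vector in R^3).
df = (0) dx + (2*y*z) dy + (y^2) dz; grad f = (0, 2*y*z, y^2)

For a 0-form f, d f = (∂f/∂x) dx + (∂f/∂y) dy + (∂f/∂z) dz. The components of the vector representation are exactly the entries of grad f in Cartesian coordinates:
  ∂f/∂x = 0
  ∂f/∂y = 2*y*z
  ∂f/∂z = y^2.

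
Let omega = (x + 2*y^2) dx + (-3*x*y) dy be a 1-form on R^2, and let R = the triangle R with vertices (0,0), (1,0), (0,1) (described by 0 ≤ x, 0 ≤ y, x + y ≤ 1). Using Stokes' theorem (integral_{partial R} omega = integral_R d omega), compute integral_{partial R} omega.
integral_(partial R) omega = -7/6

Stokes: integral_partial_R omega = integral_R d omega with d omega = (∂Q/∂x - ∂P/∂y) dx ∧ dy.
  ∂Q/∂x = -3*y
  ∂P/∂y = 4*y
  integrand = ∂Q/∂x - ∂P/∂y = -7*y.
Integrating over R: integral_0^1 integral_0^{1-x} (-7*y) dy dx = -7/6.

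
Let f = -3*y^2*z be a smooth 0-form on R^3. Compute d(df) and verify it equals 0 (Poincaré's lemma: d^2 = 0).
d(df) = 0

Step 1: df = sum_i (∂f/∂x_i) dx_i = (0) dx + (-6*y*z) dy + (-3*y^2) dz.
Step 2: Apply d again. Using the 1-form formula, the coefficient of dx ∧ dy in d(df) is ∂^2 f/∂x ∂y - ∂^2 f/∂y ∂x = (0) - (0) = 0 (equality of mixed partials for smooth f).
Similarly for dx ∧ dz and dy ∧ dz — all coefficients vanish. So d(df) = 0.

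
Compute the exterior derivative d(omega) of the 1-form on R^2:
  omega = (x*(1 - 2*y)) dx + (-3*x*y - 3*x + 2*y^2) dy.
d(omega) = (2*x - 3*y - 3) dx ∧ dy

For a 1-form omega = sum_i f_i dx_i, the exterior derivative is
  d(omega) = sum_{i < j} (∂f_j/∂x_i - ∂f_i/∂x_j) dx_i ∧ dx_j.
  coefficient of dx ∧ dy: ∂f_2/∂x - ∂f_1/∂y = ∂(-3*x*y - 3*x + 2*y^2)/∂x - ∂(x*(1 - 2*y))/∂y = 2*x - 3*y - 3
Assembling: d(omega) = (2*x - 3*y - 3) dx ∧ dy.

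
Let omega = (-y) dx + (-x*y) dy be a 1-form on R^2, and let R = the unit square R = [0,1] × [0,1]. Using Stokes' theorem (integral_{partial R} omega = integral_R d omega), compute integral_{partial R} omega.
integral_(partial R) omega = 1/2

Stokes: integral_partial_R omega = integral_R d omega with d omega = (∂Q/∂x - ∂P/∂y) dx ∧ dy.
  ∂Q/∂x = -y
  ∂P/∂y = -1
  integrand = ∂Q/∂x - ∂P/∂y = 1 - y.
Integrating over R: integral_0^1 integral_0^1 (1 - y) dx dy = 1/2.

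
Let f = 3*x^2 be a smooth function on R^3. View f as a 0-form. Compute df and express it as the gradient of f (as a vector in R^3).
df = (6*x) dx + (0) dy + (0) dz; grad f = (6*x, 0, 0)

For a 0-form f, d f = (∂f/∂x) dx + (∂f/∂y) dy + (∂f/∂z) dz. The components of the vector representation are exactly the entries of grad f in Cartesian coordinates:
  ∂f/∂x = 6*x
  ∂f/∂y = 0
  ∂f/∂z = 0.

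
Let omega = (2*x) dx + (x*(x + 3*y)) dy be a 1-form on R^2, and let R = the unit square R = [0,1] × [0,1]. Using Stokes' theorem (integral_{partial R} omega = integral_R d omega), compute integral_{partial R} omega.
integral_(partial R) omega = 5/2

Stokes: integral_partial_R omega = integral_R d omega with d omega = (∂Q/∂x - ∂P/∂y) dx ∧ dy.
  ∂Q/∂x = 2*x + 3*y
  ∂P/∂y = 0
  integrand = ∂Q/∂x - ∂P/∂y = 2*x + 3*y.
Integrating over R: integral_0^1 integral_0^1 (2*x + 3*y) dx dy = 5/2.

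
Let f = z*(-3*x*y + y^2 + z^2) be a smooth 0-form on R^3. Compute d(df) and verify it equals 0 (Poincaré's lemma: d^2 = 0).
d(df) = 0

Step 1: df = sum_i (∂f/∂x_i) dx_i = (-3*y*z) dx + (z*(-3*x + 2*y)) dy + (-3*x*y + y^2 + 3*z^2) dz.
Step 2: Apply d again. Using the 1-form formula, the coefficient of dx ∧ dy in d(df) is ∂^2 f/∂x ∂y - ∂^2 f/∂y ∂x = (-3*z) - (-3*z) = 0 (equality of mixed partials for smooth f).
Similarly for dx ∧ dz and dy ∧ dz — all coefficients vanish. So d(df) = 0.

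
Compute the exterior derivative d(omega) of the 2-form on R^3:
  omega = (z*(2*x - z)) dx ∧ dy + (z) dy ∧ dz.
d(omega) = (2*x - 2*z) dx ∧ dy ∧ dz

For a 2-form omega = sum_{i<j} g_{ij} dx_i ∧ dx_j, the exterior derivative is
  d(omega) = sum_{i<j} d(g_{ij}) ∧ dx_i ∧ dx_j = sum_{i<j, k} (∂g_{ij}/∂x_k) dx_k ∧ dx_i ∧ dx_j.
Expand each term, using dx_k ∧ dx_i ∧ dx_j = sgn(permutation) dx_{(a)} ∧ dx_{(b)} ∧ dx_{(c)} with (a < b < c) sorted:
  d(z*(2*x - z)) includes (∂/∂z)(z*(2*x - z)) dz = (2*x - 2*z) dz, which multiplied by dx ∧ dy gives (2*x - 2*z) dx ∧ dy ∧ dz
Collecting like 3-forms: d(omega) = (2*x - 2*z) dx ∧ dy ∧ dz.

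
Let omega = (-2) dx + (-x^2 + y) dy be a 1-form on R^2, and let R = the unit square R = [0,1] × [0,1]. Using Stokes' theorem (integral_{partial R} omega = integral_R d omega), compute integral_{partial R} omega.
integral_(partial R) omega = -1

Stokes: integral_partial_R omega = integral_R d omega with d omega = (∂Q/∂x - ∂P/∂y) dx ∧ dy.
  ∂Q/∂x = -2*x
  ∂P/∂y = 0
  integrand = ∂Q/∂x - ∂P/∂y = -2*x.
Integrating over R: integral_0^1 integral_0^1 (-2*x) dx dy = -1.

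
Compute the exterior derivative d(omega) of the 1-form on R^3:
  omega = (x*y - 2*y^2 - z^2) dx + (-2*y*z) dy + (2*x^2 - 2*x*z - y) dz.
d(omega) = (-x + 4*y) dx ∧ dy + (4*x) dx ∧ dz + (2*y - 1) dy ∧ dz

For a 1-form omega = sum_i f_i dx_i, the exterior derivative is
  d(omega) = sum_{i < j} (∂f_j/∂x_i - ∂f_i/∂x_j) dx_i ∧ dx_j.
  coefficient of dx ∧ dy: ∂f_2/∂x - ∂f_1/∂y = ∂(-2*y*z)/∂x - ∂(x*y - 2*y^2 - z^2)/∂y = -x + 4*y
  coefficient of dx ∧ dz: ∂f_3/∂x - ∂f_1/∂z = ∂(2*x^2 - 2*x*z - y)/∂x - ∂(x*y - 2*y^2 - z^2)/∂z = 4*x
  coefficient of dy ∧ dz: ∂f_3/∂y - ∂f_2/∂z = ∂(2*x^2 - 2*x*z - y)/∂y - ∂(-2*y*z)/∂z = 2*y - 1
Assembling: d(omega) = (-x + 4*y) dx ∧ dy + (4*x) dx ∧ dz + (2*y - 1) dy ∧ dz.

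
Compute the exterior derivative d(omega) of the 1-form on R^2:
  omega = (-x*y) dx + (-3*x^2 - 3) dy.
d(omega) = (-5*x) dx ∧ dy

For a 1-form omega = sum_i f_i dx_i, the exterior derivative is
  d(omega) = sum_{i < j} (∂f_j/∂x_i - ∂f_i/∂x_j) dx_i ∧ dx_j.
  coefficient of dx ∧ dy: ∂f_2/∂x - ∂f_1/∂y = ∂(-3*x^2 - 3)/∂x - ∂(-x*y)/∂y = -5*x
Assembling: d(omega) = (-5*x) dx ∧ dy.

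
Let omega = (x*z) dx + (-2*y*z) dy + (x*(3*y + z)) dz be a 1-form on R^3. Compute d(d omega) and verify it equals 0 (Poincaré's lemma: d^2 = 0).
d(d omega) = 0

Step 1: d omega = sum_{i<j} (∂f_j/∂x_i - ∂f_i/∂x_j) dx_i ∧ dx_j:
  coeff of dx ∧ dy: 0
  coeff of dx ∧ dz: -x + 3*y + z
  coeff of dy ∧ dz: 3*x + 2*y
Step 2: Apply d again to each 2-form coefficient. The only possible 3-form in R^3 is dx ∧ dy ∧ dz, with coefficient
  ∂(coeff of dy∧dz)/∂x - ∂(coeff of dx∧dz)/∂y + ∂(coeff of dx∧dy)/∂z
  = ∂/∂x (3*x + 2*y) - ∂/∂y (-x + 3*y + z) + ∂/∂z (0).
Each of these terms simplifies to sums of mixed partials that cancel in pairs. The result is 0 (by equality of mixed partials for smooth functions — Schwarz / Clairaut).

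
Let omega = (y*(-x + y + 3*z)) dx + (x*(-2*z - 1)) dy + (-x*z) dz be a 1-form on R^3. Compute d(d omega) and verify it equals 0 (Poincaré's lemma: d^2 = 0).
d(d omega) = 0

Step 1: d omega = sum_{i<j} (∂f_j/∂x_i - ∂f_i/∂x_j) dx_i ∧ dx_j:
  coeff of dx ∧ dy: x - 2*y - 5*z - 1
  coeff of dx ∧ dz: -3*y - z
  coeff of dy ∧ dz: 2*x
Step 2: Apply d again to each 2-form coefficient. The only possible 3-form in R^3 is dx ∧ dy ∧ dz, with coefficient
  ∂(coeff of dy∧dz)/∂x - ∂(coeff of dx∧dz)/∂y + ∂(coeff of dx∧dy)/∂z
  = ∂/∂x (2*x) - ∂/∂y (-3*y - z) + ∂/∂z (x - 2*y - 5*z - 1).
Each of these terms simplifies to sums of mixed partials that cancel in pairs. The result is 0 (by equality of mixed partials for smooth functions — Schwarz / Clairaut).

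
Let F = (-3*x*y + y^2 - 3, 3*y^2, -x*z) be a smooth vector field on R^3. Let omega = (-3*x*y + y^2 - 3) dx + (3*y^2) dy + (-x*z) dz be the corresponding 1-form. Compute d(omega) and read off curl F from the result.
d(omega) = (0) dy ∧ dz + (z) dz ∧ dx + (3*x - 2*y) dx ∧ dy; curl F = (0, z, 3*x - 2*y)

d omega = sum_{i<j} (∂f_j/∂x_i - ∂f_i/∂x_j) dx_i ∧ dx_j. Under the identification (dy ∧ dz, dz ∧ dx, dx ∧ dy) ↔ (e_x, e_y, e_z), the coefficients are exactly the components of curl F. Compute:
  ∂R/∂y - ∂Q/∂z = (0) - (0) = 0
  ∂P/∂z - ∂R/∂x = (0) - (-z) = z
  ∂Q/∂x - ∂P/∂y = (0) - (-3*x + 2*y) = 3*x - 2*y.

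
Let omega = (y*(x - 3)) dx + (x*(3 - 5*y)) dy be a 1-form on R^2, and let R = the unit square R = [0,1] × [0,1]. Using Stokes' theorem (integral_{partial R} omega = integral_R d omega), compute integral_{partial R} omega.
integral_(partial R) omega = 3

Stokes: integral_partial_R omega = integral_R d omega with d omega = (∂Q/∂x - ∂P/∂y) dx ∧ dy.
  ∂Q/∂x = 3 - 5*y
  ∂P/∂y = x - 3
  integrand = ∂Q/∂x - ∂P/∂y = -x - 5*y + 6.
Integrating over R: integral_0^1 integral_0^1 (-x - 5*y + 6) dx dy = 3.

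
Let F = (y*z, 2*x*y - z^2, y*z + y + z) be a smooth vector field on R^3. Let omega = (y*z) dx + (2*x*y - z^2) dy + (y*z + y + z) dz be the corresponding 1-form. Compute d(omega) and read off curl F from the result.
d(omega) = (3*z + 1) dy ∧ dz + (y) dz ∧ dx + (2*y - z) dx ∧ dy; curl F = (3*z + 1, y, 2*y - z)

d omega = sum_{i<j} (∂f_j/∂x_i - ∂f_i/∂x_j) dx_i ∧ dx_j. Under the identification (dy ∧ dz, dz ∧ dx, dx ∧ dy) ↔ (e_x, e_y, e_z), the coefficients are exactly the components of curl F. Compute:
  ∂R/∂y - ∂Q/∂z = (z + 1) - (-2*z) = 3*z + 1
  ∂P/∂z - ∂R/∂x = (y) - (0) = y
  ∂Q/∂x - ∂P/∂y = (2*y) - (z) = 2*y - z.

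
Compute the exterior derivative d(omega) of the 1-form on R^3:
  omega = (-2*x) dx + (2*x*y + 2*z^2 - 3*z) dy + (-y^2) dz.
d(omega) = (2*y) dx ∧ dy + (-2*y - 4*z + 3) dy ∧ dz

For a 1-form omega = sum_i f_i dx_i, the exterior derivative is
  d(omega) = sum_{i < j} (∂f_j/∂x_i - ∂f_i/∂x_j) dx_i ∧ dx_j.
  coefficient of dx ∧ dy: ∂f_2/∂x - ∂f_1/∂y = ∂(2*x*y + 2*z^2 - 3*z)/∂x - ∂(-2*x)/∂y = 2*y
  coefficient of dy ∧ dz: ∂f_3/∂y - ∂f_2/∂z = ∂(-y^2)/∂y - ∂(2*x*y + 2*z^2 - 3*z)/∂z = -2*y - 4*z + 3
Assembling: d(omega) = (2*y) dx ∧ dy + (-2*y - 4*z + 3) dy ∧ dz.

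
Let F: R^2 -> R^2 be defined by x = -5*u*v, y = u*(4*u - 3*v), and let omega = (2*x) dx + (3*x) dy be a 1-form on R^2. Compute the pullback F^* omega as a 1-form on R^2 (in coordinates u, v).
F^* omega = (5*u*v*(-24*u + 19*v)) du + (95*u^2*v) dv

Using F^*(f dg) = (f ∘ F) d(g ∘ F), substitute each coordinate x_i by F_i(u, v) in f_i, and replace dx_i by d F_i = (∂F_i/∂u) du + (∂F_i/∂v) dv.
  For the x component: f_1(F) = -10*u*v; d F_1 = (-5*v) du + (-5*u) dv
  For the y component: f_2(F) = -15*u*v; d F_2 = (8*u - 3*v) du + (-3*u) dv
Combining and collecting du, dv coefficients:
  coeff of du: 5*u*v*(-24*u + 19*v)
  coeff of dv: 95*u^2*v
F^* omega = (5*u*v*(-24*u + 19*v)) du + (95*u^2*v) dv.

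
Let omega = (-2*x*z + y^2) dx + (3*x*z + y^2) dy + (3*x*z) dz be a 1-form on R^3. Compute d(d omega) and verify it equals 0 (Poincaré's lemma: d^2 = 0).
d(d omega) = 0

Step 1: d omega = sum_{i<j} (∂f_j/∂x_i - ∂f_i/∂x_j) dx_i ∧ dx_j:
  coeff of dx ∧ dy: -2*y + 3*z
  coeff of dx ∧ dz: 2*x + 3*z
  coeff of dy ∧ dz: -3*x
Step 2: Apply d again to each 2-form coefficient. The only possible 3-form in R^3 is dx ∧ dy ∧ dz, with coefficient
  ∂(coeff of dy∧dz)/∂x - ∂(coeff of dx∧dz)/∂y + ∂(coeff of dx∧dy)/∂z
  = ∂/∂x (-3*x) - ∂/∂y (2*x + 3*z) + ∂/∂z (-2*y + 3*z).
Each of these terms simplifies to sums of mixed partials that cancel in pairs. The result is 0 (by equality of mixed partials for smooth functions — Schwarz / Clairaut).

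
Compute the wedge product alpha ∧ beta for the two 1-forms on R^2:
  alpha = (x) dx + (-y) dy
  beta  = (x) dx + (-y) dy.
alpha ∧ beta = 0

Distribute the wedge, using dx_i ∧ dx_j = -dx_j ∧ dx_i and dx_i ∧ dx_i = 0. For each pair (i, j) with i < j, the coefficient of dx_i ∧ dx_j in alpha ∧ beta is (alpha_i * beta_j - alpha_j * beta_i). Collecting: alpha ∧ beta = 0.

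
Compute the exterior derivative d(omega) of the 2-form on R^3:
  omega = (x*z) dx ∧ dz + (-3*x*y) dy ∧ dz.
d(omega) = (-3*y) dx ∧ dy ∧ dz

For a 2-form omega = sum_{i<j} g_{ij} dx_i ∧ dx_j, the exterior derivative is
  d(omega) = sum_{i<j} d(g_{ij}) ∧ dx_i ∧ dx_j = sum_{i<j, k} (∂g_{ij}/∂x_k) dx_k ∧ dx_i ∧ dx_j.
Expand each term, using dx_k ∧ dx_i ∧ dx_j = sgn(permutation) dx_{(a)} ∧ dx_{(b)} ∧ dx_{(c)} with (a < b < c) sorted:
  d(-3*x*y) includes (∂/∂x)(-3*x*y) dx = (-3*y) dx, which multiplied by dy ∧ dz gives (-3*y) dx ∧ dy ∧ dz
Collecting like 3-forms: d(omega) = (-3*y) dx ∧ dy ∧ dz.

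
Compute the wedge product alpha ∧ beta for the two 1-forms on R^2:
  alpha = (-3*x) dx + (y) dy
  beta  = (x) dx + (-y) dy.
alpha ∧ beta = (2*x*y) dx ∧ dy

Distribute the wedge, using dx_i ∧ dx_j = -dx_j ∧ dx_i and dx_i ∧ dx_i = 0. For each pair (i, j) with i < j, the coefficient of dx_i ∧ dx_j in alpha ∧ beta is (alpha_i * beta_j - alpha_j * beta_i). Collecting: alpha ∧ beta = (2*x*y) dx ∧ dy.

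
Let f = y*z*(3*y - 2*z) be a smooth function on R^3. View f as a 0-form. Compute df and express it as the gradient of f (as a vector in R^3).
df = (0) dx + (2*z*(3*y - z)) dy + (y*(3*y - 4*z)) dz; grad f = (0, 2*z*(3*y - z), y*(3*y - 4*z))

For a 0-form f, d f = (∂f/∂x) dx + (∂f/∂y) dy + (∂f/∂z) dz. The components of the vector representation are exactly the entries of grad f in Cartesian coordinates:
  ∂f/∂x = 0
  ∂f/∂y = 2*z*(3*y - z)
  ∂f/∂z = y*(3*y - 4*z).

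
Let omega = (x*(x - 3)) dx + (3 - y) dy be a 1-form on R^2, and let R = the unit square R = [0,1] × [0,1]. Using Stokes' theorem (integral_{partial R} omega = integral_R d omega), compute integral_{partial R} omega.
integral_(partial R) omega = 0

Stokes: integral_partial_R omega = integral_R d omega with d omega = (∂Q/∂x - ∂P/∂y) dx ∧ dy.
  ∂Q/∂x = 0
  ∂P/∂y = 0
  integrand = ∂Q/∂x - ∂P/∂y = 0.
Integrating over R: integral_0^1 integral_0^1 (0) dx dy = 0.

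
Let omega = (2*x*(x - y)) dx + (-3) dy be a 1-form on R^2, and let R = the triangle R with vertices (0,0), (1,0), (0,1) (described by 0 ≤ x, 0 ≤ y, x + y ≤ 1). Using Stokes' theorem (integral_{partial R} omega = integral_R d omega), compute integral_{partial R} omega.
integral_(partial R) omega = 1/3

Stokes: integral_partial_R omega = integral_R d omega with d omega = (∂Q/∂x - ∂P/∂y) dx ∧ dy.
  ∂Q/∂x = 0
  ∂P/∂y = -2*x
  integrand = ∂Q/∂x - ∂P/∂y = 2*x.
Integrating over R: integral_0^1 integral_0^{1-x} (2*x) dy dx = 1/3.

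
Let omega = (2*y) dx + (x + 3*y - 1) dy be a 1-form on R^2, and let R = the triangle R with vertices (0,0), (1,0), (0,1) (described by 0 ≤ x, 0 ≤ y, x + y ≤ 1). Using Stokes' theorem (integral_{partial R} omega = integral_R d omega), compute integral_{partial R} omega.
integral_(partial R) omega = -1/2

Stokes: integral_partial_R omega = integral_R d omega with d omega = (∂Q/∂x - ∂P/∂y) dx ∧ dy.
  ∂Q/∂x = 1
  ∂P/∂y = 2
  integrand = ∂Q/∂x - ∂P/∂y = -1.
Integrating over R: integral_0^1 integral_0^{1-x} (-1) dy dx = -1/2.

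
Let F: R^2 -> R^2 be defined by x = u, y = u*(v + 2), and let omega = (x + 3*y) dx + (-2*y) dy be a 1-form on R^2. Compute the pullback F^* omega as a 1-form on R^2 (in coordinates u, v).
F^* omega = (u*(-2*v^2 - 5*v - 1)) du + (2*u^2*(-v - 2)) dv

Using F^*(f dg) = (f ∘ F) d(g ∘ F), substitute each coordinate x_i by F_i(u, v) in f_i, and replace dx_i by d F_i = (∂F_i/∂u) du + (∂F_i/∂v) dv.
  For the x component: f_1(F) = u*(3*v + 7); d F_1 = (1) du + (0) dv
  For the y component: f_2(F) = 2*u*(-v - 2); d F_2 = (v + 2) du + (u) dv
Combining and collecting du, dv coefficients:
  coeff of du: u*(-2*v^2 - 5*v - 1)
  coeff of dv: 2*u^2*(-v - 2)
F^* omega = (u*(-2*v^2 - 5*v - 1)) du + (2*u^2*(-v - 2)) dv.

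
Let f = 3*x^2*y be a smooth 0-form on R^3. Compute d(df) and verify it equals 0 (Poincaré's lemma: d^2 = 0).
d(df) = 0

Step 1: df = sum_i (∂f/∂x_i) dx_i = (6*x*y) dx + (3*x^2) dy + (0) dz.
Step 2: Apply d again. Using the 1-form formula, the coefficient of dx ∧ dy in d(df) is ∂^2 f/∂x ∂y - ∂^2 f/∂y ∂x = (6*x) - (6*x) = 0 (equality of mixed partials for smooth f).
Similarly for dx ∧ dz and dy ∧ dz — all coefficients vanish. So d(df) = 0.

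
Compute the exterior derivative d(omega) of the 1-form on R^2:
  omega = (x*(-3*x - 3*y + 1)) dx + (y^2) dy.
d(omega) = (3*x) dx ∧ dy

For a 1-form omega = sum_i f_i dx_i, the exterior derivative is
  d(omega) = sum_{i < j} (∂f_j/∂x_i - ∂f_i/∂x_j) dx_i ∧ dx_j.
  coefficient of dx ∧ dy: ∂f_2/∂x - ∂f_1/∂y = ∂(y^2)/∂x - ∂(x*(-3*x - 3*y + 1))/∂y = 3*x
Assembling: d(omega) = (3*x) dx ∧ dy.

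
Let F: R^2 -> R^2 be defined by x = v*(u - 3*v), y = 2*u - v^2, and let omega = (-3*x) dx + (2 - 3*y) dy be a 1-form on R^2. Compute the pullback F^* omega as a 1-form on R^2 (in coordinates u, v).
F^* omega = (-3*u*v^2 - 12*u + 9*v^3 + 6*v^2 + 4) du + (v*(-3*u^2 + 27*u*v + 12*u - 60*v^2 - 4)) dv

Using F^*(f dg) = (f ∘ F) d(g ∘ F), substitute each coordinate x_i by F_i(u, v) in f_i, and replace dx_i by d F_i = (∂F_i/∂u) du + (∂F_i/∂v) dv.
  For the x component: f_1(F) = 3*v*(-u + 3*v); d F_1 = (v) du + (u - 6*v) dv
  For the y component: f_2(F) = -6*u + 3*v^2 + 2; d F_2 = (2) du + (-2*v) dv
Combining and collecting du, dv coefficients:
  coeff of du: -3*u*v^2 - 12*u + 9*v^3 + 6*v^2 + 4
  coeff of dv: v*(-3*u^2 + 27*u*v + 12*u - 60*v^2 - 4)
F^* omega = (-3*u*v^2 - 12*u + 9*v^3 + 6*v^2 + 4) du + (v*(-3*u^2 + 27*u*v + 12*u - 60*v^2 - 4)) dv.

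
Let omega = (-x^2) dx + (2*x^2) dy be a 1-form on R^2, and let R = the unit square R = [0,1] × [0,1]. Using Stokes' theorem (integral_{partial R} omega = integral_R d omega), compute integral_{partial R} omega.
integral_(partial R) omega = 2

Stokes: integral_partial_R omega = integral_R d omega with d omega = (∂Q/∂x - ∂P/∂y) dx ∧ dy.
  ∂Q/∂x = 4*x
  ∂P/∂y = 0
  integrand = ∂Q/∂x - ∂P/∂y = 4*x.
Integrating over R: integral_0^1 integral_0^1 (4*x) dx dy = 2.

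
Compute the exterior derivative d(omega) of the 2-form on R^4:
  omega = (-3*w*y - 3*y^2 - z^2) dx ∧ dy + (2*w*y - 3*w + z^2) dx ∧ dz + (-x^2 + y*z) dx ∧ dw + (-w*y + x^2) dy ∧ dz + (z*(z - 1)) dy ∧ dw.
d(omega) = (-2*w + 2*x - 2*z) dx ∧ dy ∧ dz + (-3*y - z) dx ∧ dy ∧ dw + (y - 3) dx ∧ dz ∧ dw + (-y - 2*z + 1) dy ∧ dz ∧ dw

For a 2-form omega = sum_{i<j} g_{ij} dx_i ∧ dx_j, the exterior derivative is
  d(omega) = sum_{i<j} d(g_{ij}) ∧ dx_i ∧ dx_j = sum_{i<j, k} (∂g_{ij}/∂x_k) dx_k ∧ dx_i ∧ dx_j.
Expand each term, using dx_k ∧ dx_i ∧ dx_j = sgn(permutation) dx_{(a)} ∧ dx_{(b)} ∧ dx_{(c)} with (a < b < c) sorted:
  d(-3*w*y - 3*y^2 - z^2) includes (∂/∂z)(-3*w*y - 3*y^2 - z^2) dz = (-2*z) dz, which multiplied by dx ∧ dy gives (-2*z) dx ∧ dy ∧ dz
  d(-3*w*y - 3*y^2 - z^2) includes (∂/∂w)(-3*w*y - 3*y^2 - z^2) dw = (-3*y) dw, which multiplied by dx ∧ dy gives (-3*y) dx ∧ dy ∧ dw
  d(2*w*y - 3*w + z^2) includes (∂/∂y)(2*w*y - 3*w + z^2) dy = (2*w) dy, which multiplied by dx ∧ dz gives (-2*w) dx ∧ dy ∧ dz
  d(2*w*y - 3*w + z^2) includes (∂/∂w)(2*w*y - 3*w + z^2) dw = (2*y - 3) dw, which multiplied by dx ∧ dz gives (2*y - 3) dx ∧ dz ∧ dw
  d(-x^2 + y*z) includes (∂/∂y)(-x^2 + y*z) dy = (z) dy, which multiplied by dx ∧ dw gives (-z) dx ∧ dy ∧ dw
  d(-x^2 + y*z) includes (∂/∂z)(-x^2 + y*z) dz = (y) dz, which multiplied by dx ∧ dw gives (-y) dx ∧ dz ∧ dw
  d(-w*y + x^2) includes (∂/∂x)(-w*y + x^2) dx = (2*x) dx, which multiplied by dy ∧ dz gives (2*x) dx ∧ dy ∧ dz
  d(-w*y + x^2) includes (∂/∂w)(-w*y + x^2) dw = (-y) dw, which multiplied by dy ∧ dz gives (-y) dy ∧ dz ∧ dw
  d(z*(z - 1)) includes (∂/∂z)(z*(z - 1)) dz = (2*z - 1) dz, which multiplied by dy ∧ dw gives (1 - 2*z) dy ∧ dz ∧ dw
Collecting like 3-forms: d(omega) = (-2*w + 2*x - 2*z) dx ∧ dy ∧ dz + (-3*y - z) dx ∧ dy ∧ dw + (y - 3) dx ∧ dz ∧ dw + (-y - 2*z + 1) dy ∧ dz ∧ dw.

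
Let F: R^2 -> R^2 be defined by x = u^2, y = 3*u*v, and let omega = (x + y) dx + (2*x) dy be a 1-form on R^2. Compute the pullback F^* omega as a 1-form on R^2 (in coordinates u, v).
F^* omega = (2*u^2*(u + 6*v)) du + (6*u^3) dv

Using F^*(f dg) = (f ∘ F) d(g ∘ F), substitute each coordinate x_i by F_i(u, v) in f_i, and replace dx_i by d F_i = (∂F_i/∂u) du + (∂F_i/∂v) dv.
  For the x component: f_1(F) = u*(u + 3*v); d F_1 = (2*u) du + (0) dv
  For the y component: f_2(F) = 2*u^2; d F_2 = (3*v) du + (3*u) dv
Combining and collecting du, dv coefficients:
  coeff of du: 2*u^2*(u + 6*v)
  coeff of dv: 6*u^3
F^* omega = (2*u^2*(u + 6*v)) du + (6*u^3) dv.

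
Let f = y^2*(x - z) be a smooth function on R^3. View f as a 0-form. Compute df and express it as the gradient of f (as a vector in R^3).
df = (y^2) dx + (2*y*(x - z)) dy + (-y^2) dz; grad f = (y^2, 2*y*(x - z), -y^2)

For a 0-form f, d f = (∂f/∂x) dx + (∂f/∂y) dy + (∂f/∂z) dz. The components of the vector representation are exactly the entries of grad f in Cartesian coordinates:
  ∂f/∂x = y^2
  ∂f/∂y = 2*y*(x - z)
  ∂f/∂z = -y^2.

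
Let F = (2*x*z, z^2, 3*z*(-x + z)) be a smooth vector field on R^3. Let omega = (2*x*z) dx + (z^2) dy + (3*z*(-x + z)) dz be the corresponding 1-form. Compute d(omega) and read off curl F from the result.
d(omega) = (-2*z) dy ∧ dz + (2*x + 3*z) dz ∧ dx + (0) dx ∧ dy; curl F = (-2*z, 2*x + 3*z, 0)

d omega = sum_{i<j} (∂f_j/∂x_i - ∂f_i/∂x_j) dx_i ∧ dx_j. Under the identification (dy ∧ dz, dz ∧ dx, dx ∧ dy) ↔ (e_x, e_y, e_z), the coefficients are exactly the components of curl F. Compute:
  ∂R/∂y - ∂Q/∂z = (0) - (2*z) = -2*z
  ∂P/∂z - ∂R/∂x = (2*x) - (-3*z) = 2*x + 3*z
  ∂Q/∂x - ∂P/∂y = (0) - (0) = 0.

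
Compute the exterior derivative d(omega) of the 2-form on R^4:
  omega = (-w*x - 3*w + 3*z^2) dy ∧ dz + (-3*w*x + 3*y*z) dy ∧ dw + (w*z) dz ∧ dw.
d(omega) = (-w) dx ∧ dy ∧ dz + (-x - 3*y - 3) dy ∧ dz ∧ dw + (-3*w) dx ∧ dy ∧ dw

For a 2-form omega = sum_{i<j} g_{ij} dx_i ∧ dx_j, the exterior derivative is
  d(omega) = sum_{i<j} d(g_{ij}) ∧ dx_i ∧ dx_j = sum_{i<j, k} (∂g_{ij}/∂x_k) dx_k ∧ dx_i ∧ dx_j.
Expand each term, using dx_k ∧ dx_i ∧ dx_j = sgn(permutation) dx_{(a)} ∧ dx_{(b)} ∧ dx_{(c)} with (a < b < c) sorted:
  d(-w*x - 3*w + 3*z^2) includes (∂/∂x)(-w*x - 3*w + 3*z^2) dx = (-w) dx, which multiplied by dy ∧ dz gives (-w) dx ∧ dy ∧ dz
  d(-w*x - 3*w + 3*z^2) includes (∂/∂w)(-w*x - 3*w + 3*z^2) dw = (-x - 3) dw, which multiplied by dy ∧ dz gives (-x - 3) dy ∧ dz ∧ dw
  d(-3*w*x + 3*y*z) includes (∂/∂x)(-3*w*x + 3*y*z) dx = (-3*w) dx, which multiplied by dy ∧ dw gives (-3*w) dx ∧ dy ∧ dw
  d(-3*w*x + 3*y*z) includes (∂/∂z)(-3*w*x + 3*y*z) dz = (3*y) dz, which multiplied by dy ∧ dw gives (-3*y) dy ∧ dz ∧ dw
Collecting like 3-forms: d(omega) = (-w) dx ∧ dy ∧ dz + (-x - 3*y - 3) dy ∧ dz ∧ dw + (-3*w) dx ∧ dy ∧ dw.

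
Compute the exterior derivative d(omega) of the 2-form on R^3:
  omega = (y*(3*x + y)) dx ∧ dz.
d(omega) = (-3*x - 2*y) dx ∧ dy ∧ dz

For a 2-form omega = sum_{i<j} g_{ij} dx_i ∧ dx_j, the exterior derivative is
  d(omega) = sum_{i<j} d(g_{ij}) ∧ dx_i ∧ dx_j = sum_{i<j, k} (∂g_{ij}/∂x_k) dx_k ∧ dx_i ∧ dx_j.
Expand each term, using dx_k ∧ dx_i ∧ dx_j = sgn(permutation) dx_{(a)} ∧ dx_{(b)} ∧ dx_{(c)} with (a < b < c) sorted:
  d(y*(3*x + y)) includes (∂/∂y)(y*(3*x + y)) dy = (3*x + 2*y) dy, which multiplied by dx ∧ dz gives (-3*x - 2*y) dx ∧ dy ∧ dz
Collecting like 3-forms: d(omega) = (-3*x - 2*y) dx ∧ dy ∧ dz.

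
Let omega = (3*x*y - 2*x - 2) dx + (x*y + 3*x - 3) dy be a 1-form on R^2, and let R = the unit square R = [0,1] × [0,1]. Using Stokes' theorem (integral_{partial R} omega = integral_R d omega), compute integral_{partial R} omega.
integral_(partial R) omega = 2

Stokes: integral_partial_R omega = integral_R d omega with d omega = (∂Q/∂x - ∂P/∂y) dx ∧ dy.
  ∂Q/∂x = y + 3
  ∂P/∂y = 3*x
  integrand = ∂Q/∂x - ∂P/∂y = -3*x + y + 3.
Integrating over R: integral_0^1 integral_0^1 (-3*x + y + 3) dx dy = 2.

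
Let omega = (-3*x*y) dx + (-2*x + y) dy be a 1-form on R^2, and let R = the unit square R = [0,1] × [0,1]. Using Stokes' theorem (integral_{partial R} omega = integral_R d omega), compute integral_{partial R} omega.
integral_(partial R) omega = -1/2

Stokes: integral_partial_R omega = integral_R d omega with d omega = (∂Q/∂x - ∂P/∂y) dx ∧ dy.
  ∂Q/∂x = -2
  ∂P/∂y = -3*x
  integrand = ∂Q/∂x - ∂P/∂y = 3*x - 2.
Integrating over R: integral_0^1 integral_0^1 (3*x - 2) dx dy = -1/2.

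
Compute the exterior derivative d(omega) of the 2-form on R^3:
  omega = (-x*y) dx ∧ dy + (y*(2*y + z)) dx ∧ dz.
d(omega) = (-4*y - z) dx ∧ dy ∧ dz

For a 2-form omega = sum_{i<j} g_{ij} dx_i ∧ dx_j, the exterior derivative is
  d(omega) = sum_{i<j} d(g_{ij}) ∧ dx_i ∧ dx_j = sum_{i<j, k} (∂g_{ij}/∂x_k) dx_k ∧ dx_i ∧ dx_j.
Expand each term, using dx_k ∧ dx_i ∧ dx_j = sgn(permutation) dx_{(a)} ∧ dx_{(b)} ∧ dx_{(c)} with (a < b < c) sorted:
  d(y*(2*y + z)) includes (∂/∂y)(y*(2*y + z)) dy = (4*y + z) dy, which multiplied by dx ∧ dz gives (-4*y - z) dx ∧ dy ∧ dz
Collecting like 3-forms: d(omega) = (-4*y - z) dx ∧ dy ∧ dz.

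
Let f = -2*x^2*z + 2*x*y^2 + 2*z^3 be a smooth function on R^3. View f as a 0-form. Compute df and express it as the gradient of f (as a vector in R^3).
df = (-4*x*z + 2*y^2) dx + (4*x*y) dy + (-2*x^2 + 6*z^2) dz; grad f = (-4*x*z + 2*y^2, 4*x*y, -2*x^2 + 6*z^2)

For a 0-form f, d f = (∂f/∂x) dx + (∂f/∂y) dy + (∂f/∂z) dz. The components of the vector representation are exactly the entries of grad f in Cartesian coordinates:
  ∂f/∂x = -4*x*z + 2*y^2
  ∂f/∂y = 4*x*y
  ∂f/∂z = -2*x^2 + 6*z^2.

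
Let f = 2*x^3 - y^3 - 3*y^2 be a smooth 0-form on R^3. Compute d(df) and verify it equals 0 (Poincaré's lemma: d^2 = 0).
d(df) = 0

Step 1: df = sum_i (∂f/∂x_i) dx_i = (6*x^2) dx + (3*y*(-y - 2)) dy + (0) dz.
Step 2: Apply d again. Using the 1-form formula, the coefficient of dx ∧ dy in d(df) is ∂^2 f/∂x ∂y - ∂^2 f/∂y ∂x = (0) - (0) = 0 (equality of mixed partials for smooth f).
Similarly for dx ∧ dz and dy ∧ dz — all coefficients vanish. So d(df) = 0.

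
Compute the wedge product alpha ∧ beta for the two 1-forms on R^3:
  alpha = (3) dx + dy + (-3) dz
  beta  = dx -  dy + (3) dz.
alpha ∧ beta = (-4) dx ∧ dy + (12) dx ∧ dz

Distribute the wedge, using dx_i ∧ dx_j = -dx_j ∧ dx_i and dx_i ∧ dx_i = 0. For each pair (i, j) with i < j, the coefficient of dx_i ∧ dx_j in alpha ∧ beta is (alpha_i * beta_j - alpha_j * beta_i). Collecting: alpha ∧ beta = (-4) dx ∧ dy + (12) dx ∧ dz.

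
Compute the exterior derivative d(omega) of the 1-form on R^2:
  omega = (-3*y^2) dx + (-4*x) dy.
d(omega) = (6*y - 4) dx ∧ dy

For a 1-form omega = sum_i f_i dx_i, the exterior derivative is
  d(omega) = sum_{i < j} (∂f_j/∂x_i - ∂f_i/∂x_j) dx_i ∧ dx_j.
  coefficient of dx ∧ dy: ∂f_2/∂x - ∂f_1/∂y = ∂(-4*x)/∂x - ∂(-3*y^2)/∂y = 6*y - 4
Assembling: d(omega) = (6*y - 4) dx ∧ dy.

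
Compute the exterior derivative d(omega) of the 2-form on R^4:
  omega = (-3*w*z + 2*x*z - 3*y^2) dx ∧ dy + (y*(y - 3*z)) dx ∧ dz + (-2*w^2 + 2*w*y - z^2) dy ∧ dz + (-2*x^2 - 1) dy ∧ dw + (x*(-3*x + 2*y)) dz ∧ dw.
d(omega) = (-3*w + 2*x - 2*y + 3*z) dx ∧ dy ∧ dz + (-4*x - 3*z) dx ∧ dy ∧ dw + (-4*w + 2*x + 2*y) dy ∧ dz ∧ dw + (-6*x + 2*y) dx ∧ dz ∧ dw

For a 2-form omega = sum_{i<j} g_{ij} dx_i ∧ dx_j, the exterior derivative is
  d(omega) = sum_{i<j} d(g_{ij}) ∧ dx_i ∧ dx_j = sum_{i<j, k} (∂g_{ij}/∂x_k) dx_k ∧ dx_i ∧ dx_j.
Expand each term, using dx_k ∧ dx_i ∧ dx_j = sgn(permutation) dx_{(a)} ∧ dx_{(b)} ∧ dx_{(c)} with (a < b < c) sorted:
  d(-3*w*z + 2*x*z - 3*y^2) includes (∂/∂z)(-3*w*z + 2*x*z - 3*y^2) dz = (-3*w + 2*x) dz, which multiplied by dx ∧ dy gives (-3*w + 2*x) dx ∧ dy ∧ dz
  d(-3*w*z + 2*x*z - 3*y^2) includes (∂/∂w)(-3*w*z + 2*x*z - 3*y^2) dw = (-3*z) dw, which multiplied by dx ∧ dy gives (-3*z) dx ∧ dy ∧ dw
  d(y*(y - 3*z)) includes (∂/∂y)(y*(y - 3*z)) dy = (2*y - 3*z) dy, which multiplied by dx ∧ dz gives (-2*y + 3*z) dx ∧ dy ∧ dz
  d(-2*w^2 + 2*w*y - z^2) includes (∂/∂w)(-2*w^2 + 2*w*y - z^2) dw = (-4*w + 2*y) dw, which multiplied by dy ∧ dz gives (-4*w + 2*y) dy ∧ dz ∧ dw
  d(-2*x^2 - 1) includes (∂/∂x)(-2*x^2 - 1) dx = (-4*x) dx, which multiplied by dy ∧ dw gives (-4*x) dx ∧ dy ∧ dw
  d(x*(-3*x + 2*y)) includes (∂/∂x)(x*(-3*x + 2*y)) dx = (-6*x + 2*y) dx, which multiplied by dz ∧ dw gives (-6*x + 2*y) dx ∧ dz ∧ dw
  d(x*(-3*x + 2*y)) includes (∂/∂y)(x*(-3*x + 2*y)) dy = (2*x) dy, which multiplied by dz ∧ dw gives (2*x) dy ∧ dz ∧ dw
Collecting like 3-forms: d(omega) = (-3*w + 2*x - 2*y + 3*z) dx ∧ dy ∧ dz + (-4*x - 3*z) dx ∧ dy ∧ dw + (-4*w + 2*x + 2*y) dy ∧ dz ∧ dw + (-6*x + 2*y) dx ∧ dz ∧ dw.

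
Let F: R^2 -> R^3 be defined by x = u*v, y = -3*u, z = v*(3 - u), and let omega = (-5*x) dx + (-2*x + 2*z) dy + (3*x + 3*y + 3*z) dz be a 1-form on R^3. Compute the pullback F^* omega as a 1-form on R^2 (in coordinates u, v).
F^* omega = (v*(-5*u*v + 21*u - 9*v - 18)) du + (-5*u^2*v + 9*u^2 - 9*u*v - 27*u + 27*v) dv

Using F^*(f dg) = (f ∘ F) d(g ∘ F), substitute each coordinate x_i by F_i(u, v) in f_i, and replace dx_i by d F_i = (∂F_i/∂u) du + (∂F_i/∂v) dv.
  For the x component: f_1(F) = -5*u*v; d F_1 = (v) du + (u) dv
  For the y component: f_2(F) = 2*v*(3 - 2*u); d F_2 = (-3) du + (0) dv
  For the z component: f_3(F) = -9*u + 9*v; d F_3 = (-v) du + (3 - u) dv
Combining and collecting du, dv coefficients:
  coeff of du: v*(-5*u*v + 21*u - 9*v - 18)
  coeff of dv: -5*u^2*v + 9*u^2 - 9*u*v - 27*u + 27*v
F^* omega = (v*(-5*u*v + 21*u - 9*v - 18)) du + (-5*u^2*v + 9*u^2 - 9*u*v - 27*u + 27*v) dv.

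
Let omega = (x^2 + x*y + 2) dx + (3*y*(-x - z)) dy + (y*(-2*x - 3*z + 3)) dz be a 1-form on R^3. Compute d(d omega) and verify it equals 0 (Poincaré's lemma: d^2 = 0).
d(d omega) = 0

Step 1: d omega = sum_{i<j} (∂f_j/∂x_i - ∂f_i/∂x_j) dx_i ∧ dx_j:
  coeff of dx ∧ dy: -x - 3*y
  coeff of dx ∧ dz: -2*y
  coeff of dy ∧ dz: -2*x + 3*y - 3*z + 3
Step 2: Apply d again to each 2-form coefficient. The only possible 3-form in R^3 is dx ∧ dy ∧ dz, with coefficient
  ∂(coeff of dy∧dz)/∂x - ∂(coeff of dx∧dz)/∂y + ∂(coeff of dx∧dy)/∂z
  = ∂/∂x (-2*x + 3*y - 3*z + 3) - ∂/∂y (-2*y) + ∂/∂z (-x - 3*y).
Each of these terms simplifies to sums of mixed partials that cancel in pairs. The result is 0 (by equality of mixed partials for smooth functions — Schwarz / Clairaut).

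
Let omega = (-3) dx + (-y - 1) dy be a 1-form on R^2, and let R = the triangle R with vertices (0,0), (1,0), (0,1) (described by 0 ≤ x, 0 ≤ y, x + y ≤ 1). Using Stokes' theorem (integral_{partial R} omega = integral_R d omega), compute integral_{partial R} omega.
integral_(partial R) omega = 0

Stokes: integral_partial_R omega = integral_R d omega with d omega = (∂Q/∂x - ∂P/∂y) dx ∧ dy.
  ∂Q/∂x = 0
  ∂P/∂y = 0
  integrand = ∂Q/∂x - ∂P/∂y = 0.
Integrating over R: integral_0^1 integral_0^{1-x} (0) dy dx = 0.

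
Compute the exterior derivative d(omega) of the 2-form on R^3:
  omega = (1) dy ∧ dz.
d(omega) = 0

For a 2-form omega = sum_{i<j} g_{ij} dx_i ∧ dx_j, the exterior derivative is
  d(omega) = sum_{i<j} d(g_{ij}) ∧ dx_i ∧ dx_j = sum_{i<j, k} (∂g_{ij}/∂x_k) dx_k ∧ dx_i ∧ dx_j.
Expand each term, using dx_k ∧ dx_i ∧ dx_j = sgn(permutation) dx_{(a)} ∧ dx_{(b)} ∧ dx_{(c)} with (a < b < c) sorted:

Collecting like 3-forms: d(omega) = 0.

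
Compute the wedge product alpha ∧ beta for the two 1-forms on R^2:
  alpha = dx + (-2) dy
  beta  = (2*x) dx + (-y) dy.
alpha ∧ beta = (4*x - y) dx ∧ dy

Distribute the wedge, using dx_i ∧ dx_j = -dx_j ∧ dx_i and dx_i ∧ dx_i = 0. For each pair (i, j) with i < j, the coefficient of dx_i ∧ dx_j in alpha ∧ beta is (alpha_i * beta_j - alpha_j * beta_i). Collecting: alpha ∧ beta = (4*x - y) dx ∧ dy.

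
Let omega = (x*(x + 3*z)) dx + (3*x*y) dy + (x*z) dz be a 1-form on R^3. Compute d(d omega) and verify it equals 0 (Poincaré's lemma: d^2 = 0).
d(d omega) = 0

Step 1: d omega = sum_{i<j} (∂f_j/∂x_i - ∂f_i/∂x_j) dx_i ∧ dx_j:
  coeff of dx ∧ dy: 3*y
  coeff of dx ∧ dz: -3*x + z
  coeff of dy ∧ dz: 0
Step 2: Apply d again to each 2-form coefficient. The only possible 3-form in R^3 is dx ∧ dy ∧ dz, with coefficient
  ∂(coeff of dy∧dz)/∂x - ∂(coeff of dx∧dz)/∂y + ∂(coeff of dx∧dy)/∂z
  = ∂/∂x (0) - ∂/∂y (-3*x + z) + ∂/∂z (3*y).
Each of these terms simplifies to sums of mixed partials that cancel in pairs. The result is 0 (by equality of mixed partials for smooth functions — Schwarz / Clairaut).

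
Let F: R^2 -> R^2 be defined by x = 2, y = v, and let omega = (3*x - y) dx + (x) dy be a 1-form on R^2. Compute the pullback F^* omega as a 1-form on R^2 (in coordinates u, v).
F^* omega = (2) dv

Using F^*(f dg) = (f ∘ F) d(g ∘ F), substitute each coordinate x_i by F_i(u, v) in f_i, and replace dx_i by d F_i = (∂F_i/∂u) du + (∂F_i/∂v) dv.
  For the x component: f_1(F) = 6 - v; d F_1 = (0) du + (0) dv
  For the y component: f_2(F) = 2; d F_2 = (0) du + (1) dv
Combining and collecting du, dv coefficients:
  coeff of du: 0
  coeff of dv: 2
F^* omega = (2) dv.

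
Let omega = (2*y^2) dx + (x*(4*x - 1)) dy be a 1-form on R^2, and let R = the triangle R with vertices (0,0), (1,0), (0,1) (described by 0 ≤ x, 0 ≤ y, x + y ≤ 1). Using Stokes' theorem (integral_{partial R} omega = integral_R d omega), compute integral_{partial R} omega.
integral_(partial R) omega = 1/6

Stokes: integral_partial_R omega = integral_R d omega with d omega = (∂Q/∂x - ∂P/∂y) dx ∧ dy.
  ∂Q/∂x = 8*x - 1
  ∂P/∂y = 4*y
  integrand = ∂Q/∂x - ∂P/∂y = 8*x - 4*y - 1.
Integrating over R: integral_0^1 integral_0^{1-x} (8*x - 4*y - 1) dy dx = 1/6.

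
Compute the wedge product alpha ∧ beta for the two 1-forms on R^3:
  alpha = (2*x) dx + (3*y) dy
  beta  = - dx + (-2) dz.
alpha ∧ beta = (-4*x) dx ∧ dz + (3*y) dx ∧ dy + (-6*y) dy ∧ dz

Distribute the wedge, using dx_i ∧ dx_j = -dx_j ∧ dx_i and dx_i ∧ dx_i = 0. For each pair (i, j) with i < j, the coefficient of dx_i ∧ dx_j in alpha ∧ beta is (alpha_i * beta_j - alpha_j * beta_i). Collecting: alpha ∧ beta = (-4*x) dx ∧ dz + (3*y) dx ∧ dy + (-6*y) dy ∧ dz.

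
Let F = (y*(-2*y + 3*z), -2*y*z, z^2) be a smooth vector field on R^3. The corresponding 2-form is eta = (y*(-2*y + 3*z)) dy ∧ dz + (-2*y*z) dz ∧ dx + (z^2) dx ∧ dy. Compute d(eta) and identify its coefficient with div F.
d(eta) = (0) dx ∧ dy ∧ dz; div F = 0

For a 2-form in R^3 of the form above, applying d gives a 3-form with coefficient ∂P/∂x + ∂Q/∂y + ∂R/∂z:
  ∂P/∂x = 0
  ∂Q/∂y = -2*z
  ∂R/∂z = 2*z
Sum = 0, which is exactly div F.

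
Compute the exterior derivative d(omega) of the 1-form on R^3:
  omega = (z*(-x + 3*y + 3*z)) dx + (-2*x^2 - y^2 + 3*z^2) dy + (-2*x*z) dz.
d(omega) = (-4*x - 3*z) dx ∧ dy + (x - 3*y - 8*z) dx ∧ dz + (-6*z) dy ∧ dz

For a 1-form omega = sum_i f_i dx_i, the exterior derivative is
  d(omega) = sum_{i < j} (∂f_j/∂x_i - ∂f_i/∂x_j) dx_i ∧ dx_j.
  coefficient of dx ∧ dy: ∂f_2/∂x - ∂f_1/∂y = ∂(-2*x^2 - y^2 + 3*z^2)/∂x - ∂(z*(-x + 3*y + 3*z))/∂y = -4*x - 3*z
  coefficient of dx ∧ dz: ∂f_3/∂x - ∂f_1/∂z = ∂(-2*x*z)/∂x - ∂(z*(-x + 3*y + 3*z))/∂z = x - 3*y - 8*z
  coefficient of dy ∧ dz: ∂f_3/∂y - ∂f_2/∂z = ∂(-2*x*z)/∂y - ∂(-2*x^2 - y^2 + 3*z^2)/∂z = -6*z
Assembling: d(omega) = (-4*x - 3*z) dx ∧ dy + (x - 3*y - 8*z) dx ∧ dz + (-6*z) dy ∧ dz.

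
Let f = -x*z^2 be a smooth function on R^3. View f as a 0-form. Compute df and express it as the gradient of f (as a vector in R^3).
df = (-z^2) dx + (0) dy + (-2*x*z) dz; grad f = (-z^2, 0, -2*x*z)

For a 0-form f, d f = (∂f/∂x) dx + (∂f/∂y) dy + (∂f/∂z) dz. The components of the vector representation are exactly the entries of grad f in Cartesian coordinates:
  ∂f/∂x = -z^2
  ∂f/∂y = 0
  ∂f/∂z = -2*x*z.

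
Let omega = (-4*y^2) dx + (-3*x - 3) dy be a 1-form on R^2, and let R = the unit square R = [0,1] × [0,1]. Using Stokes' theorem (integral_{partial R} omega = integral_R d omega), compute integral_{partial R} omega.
integral_(partial R) omega = 1

Stokes: integral_partial_R omega = integral_R d omega with d omega = (∂Q/∂x - ∂P/∂y) dx ∧ dy.
  ∂Q/∂x = -3
  ∂P/∂y = -8*y
  integrand = ∂Q/∂x - ∂P/∂y = 8*y - 3.
Integrating over R: integral_0^1 integral_0^1 (8*y - 3) dx dy = 1.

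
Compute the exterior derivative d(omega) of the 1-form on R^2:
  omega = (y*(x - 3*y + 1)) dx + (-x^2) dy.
d(omega) = (-3*x + 6*y - 1) dx ∧ dy

For a 1-form omega = sum_i f_i dx_i, the exterior derivative is
  d(omega) = sum_{i < j} (∂f_j/∂x_i - ∂f_i/∂x_j) dx_i ∧ dx_j.
  coefficient of dx ∧ dy: ∂f_2/∂x - ∂f_1/∂y = ∂(-x^2)/∂x - ∂(y*(x - 3*y + 1))/∂y = -3*x + 6*y - 1
Assembling: d(omega) = (-3*x + 6*y - 1) dx ∧ dy.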